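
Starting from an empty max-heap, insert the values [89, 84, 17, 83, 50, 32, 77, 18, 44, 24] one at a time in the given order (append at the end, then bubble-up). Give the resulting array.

[89, 84, 77, 83, 50, 17, 32, 18, 44, 24]

Insert 89:
  append 89 at index 0 → [89] (no swap needed)
Insert 84:
  append 84 at index 1 → [89, 84] (no swap needed)
Insert 17:
  append 17 at index 2 → [89, 84, 17] (no swap needed)
Insert 83:
  append 83 at index 3 → [89, 84, 17, 83] (no swap needed)
Insert 50:
  append 50 at index 4 → [89, 84, 17, 83, 50] (no swap needed)
Insert 32:
  append 32 at index 5 → [89, 84, 17, 83, 50, 32]
  32 > parent 17 at index 2, swap → [89, 84, 32, 83, 50, 17]
Insert 77:
  append 77 at index 6 → [89, 84, 32, 83, 50, 17, 77]
  77 > parent 32 at index 2, swap → [89, 84, 77, 83, 50, 17, 32]
Insert 18:
  append 18 at index 7 → [89, 84, 77, 83, 50, 17, 32, 18] (no swap needed)
Insert 44:
  append 44 at index 8 → [89, 84, 77, 83, 50, 17, 32, 18, 44] (no swap needed)
Insert 24:
  append 24 at index 9 → [89, 84, 77, 83, 50, 17, 32, 18, 44, 24] (no swap needed)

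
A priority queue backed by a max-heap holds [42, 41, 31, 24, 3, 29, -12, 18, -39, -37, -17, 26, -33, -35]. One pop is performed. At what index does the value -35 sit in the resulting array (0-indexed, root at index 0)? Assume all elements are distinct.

remove root 42; move last element -35 to root → [-35, 41, 31, 24, 3, 29, -12, 18, -39, -37, -17, 26, -33]
-35 vs larger child 41 at index 1, swap → [41, -35, 31, 24, 3, 29, -12, 18, -39, -37, -17, 26, -33]
-35 vs larger child 24 at index 3, swap → [41, 24, 31, -35, 3, 29, -12, 18, -39, -37, -17, 26, -33]
-35 vs larger child 18 at index 7, swap → [41, 24, 31, 18, 3, 29, -12, -35, -39, -37, -17, 26, -33]
resulting array: [41, 24, 31, 18, 3, 29, -12, -35, -39, -37, -17, 26, -33]

7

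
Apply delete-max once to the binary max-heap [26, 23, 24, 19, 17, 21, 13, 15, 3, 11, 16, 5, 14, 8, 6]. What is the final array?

[24, 23, 21, 19, 17, 14, 13, 15, 3, 11, 16, 5, 6, 8]

remove root 26; move last element 6 to root → [6, 23, 24, 19, 17, 21, 13, 15, 3, 11, 16, 5, 14, 8]
6 vs larger child 24 at index 2, swap → [24, 23, 6, 19, 17, 21, 13, 15, 3, 11, 16, 5, 14, 8]
6 vs larger child 21 at index 5, swap → [24, 23, 21, 19, 17, 6, 13, 15, 3, 11, 16, 5, 14, 8]
6 vs larger child 14 at index 12, swap → [24, 23, 21, 19, 17, 14, 13, 15, 3, 11, 16, 5, 6, 8]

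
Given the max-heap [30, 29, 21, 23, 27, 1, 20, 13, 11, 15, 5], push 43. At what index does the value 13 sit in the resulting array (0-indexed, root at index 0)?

7

append 43 at index 11 → [30, 29, 21, 23, 27, 1, 20, 13, 11, 15, 5, 43]
43 > parent 1 at index 5, swap → [30, 29, 21, 23, 27, 43, 20, 13, 11, 15, 5, 1]
43 > parent 21 at index 2, swap → [30, 29, 43, 23, 27, 21, 20, 13, 11, 15, 5, 1]
43 > parent 30 at index 0, swap → [43, 29, 30, 23, 27, 21, 20, 13, 11, 15, 5, 1]
resulting array: [43, 29, 30, 23, 27, 21, 20, 13, 11, 15, 5, 1]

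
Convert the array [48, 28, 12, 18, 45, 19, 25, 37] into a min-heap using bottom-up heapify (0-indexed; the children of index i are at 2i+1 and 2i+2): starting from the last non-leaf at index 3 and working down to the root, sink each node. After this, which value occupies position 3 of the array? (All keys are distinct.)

28

sift down from index 3: already satisfies heap property
sift down from index 2: already satisfies heap property
sift down from index 1:
  28 vs smaller child 18 at index 3, swap → [48, 18, 12, 28, 45, 19, 25, 37]
sift down from index 0:
  48 vs smaller child 12 at index 2, swap → [12, 18, 48, 28, 45, 19, 25, 37]
  48 vs smaller child 19 at index 5, swap → [12, 18, 19, 28, 45, 48, 25, 37]
resulting array: [12, 18, 19, 28, 45, 48, 25, 37]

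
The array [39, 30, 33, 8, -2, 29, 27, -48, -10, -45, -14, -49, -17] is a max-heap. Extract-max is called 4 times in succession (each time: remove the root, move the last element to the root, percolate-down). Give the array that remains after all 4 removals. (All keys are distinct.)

[27, 8, -14, -10, -2, -17, -45, -48, -49]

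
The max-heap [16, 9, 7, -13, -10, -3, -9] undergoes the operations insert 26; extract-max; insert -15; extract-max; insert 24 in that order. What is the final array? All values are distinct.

insert 26:
  append 26 at index 7 → [16, 9, 7, -13, -10, -3, -9, 26]
  26 > parent -13 at index 3, swap → [16, 9, 7, 26, -10, -3, -9, -13]
  26 > parent 9 at index 1, swap → [16, 26, 7, 9, -10, -3, -9, -13]
  26 > parent 16 at index 0, swap → [26, 16, 7, 9, -10, -3, -9, -13]
extract-max → returns 26:
  remove root 26; move last element -13 to root → [-13, 16, 7, 9, -10, -3, -9]
  -13 vs larger child 16 at index 1, swap → [16, -13, 7, 9, -10, -3, -9]
  -13 vs larger child 9 at index 3, swap → [16, 9, 7, -13, -10, -3, -9]
insert -15:
  append -15 at index 7 → [16, 9, 7, -13, -10, -3, -9, -15] (no swap needed)
extract-max → returns 16:
  remove root 16; move last element -15 to root → [-15, 9, 7, -13, -10, -3, -9]
  -15 vs larger child 9 at index 1, swap → [9, -15, 7, -13, -10, -3, -9]
  -15 vs larger child -10 at index 4, swap → [9, -10, 7, -13, -15, -3, -9]
insert 24:
  append 24 at index 7 → [9, -10, 7, -13, -15, -3, -9, 24]
  24 > parent -13 at index 3, swap → [9, -10, 7, 24, -15, -3, -9, -13]
  24 > parent -10 at index 1, swap → [9, 24, 7, -10, -15, -3, -9, -13]
  24 > parent 9 at index 0, swap → [24, 9, 7, -10, -15, -3, -9, -13]

[24, 9, 7, -10, -15, -3, -9, -13]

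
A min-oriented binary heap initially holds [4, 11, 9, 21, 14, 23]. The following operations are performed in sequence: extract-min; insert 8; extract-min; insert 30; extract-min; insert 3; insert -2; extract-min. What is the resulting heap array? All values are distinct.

[3, 14, 11, 21, 30, 23]

extract-min → returns 4:
  remove root 4; move last element 23 to root → [23, 11, 9, 21, 14]
  23 vs smaller child 9 at index 2, swap → [9, 11, 23, 21, 14]
insert 8:
  append 8 at index 5 → [9, 11, 23, 21, 14, 8]
  8 < parent 23 at index 2, swap → [9, 11, 8, 21, 14, 23]
  8 < parent 9 at index 0, swap → [8, 11, 9, 21, 14, 23]
extract-min → returns 8:
  remove root 8; move last element 23 to root → [23, 11, 9, 21, 14]
  23 vs smaller child 9 at index 2, swap → [9, 11, 23, 21, 14]
insert 30:
  append 30 at index 5 → [9, 11, 23, 21, 14, 30] (no swap needed)
extract-min → returns 9:
  remove root 9; move last element 30 to root → [30, 11, 23, 21, 14]
  30 vs smaller child 11 at index 1, swap → [11, 30, 23, 21, 14]
  30 vs smaller child 14 at index 4, swap → [11, 14, 23, 21, 30]
insert 3:
  append 3 at index 5 → [11, 14, 23, 21, 30, 3]
  3 < parent 23 at index 2, swap → [11, 14, 3, 21, 30, 23]
  3 < parent 11 at index 0, swap → [3, 14, 11, 21, 30, 23]
insert -2:
  append -2 at index 6 → [3, 14, 11, 21, 30, 23, -2]
  -2 < parent 11 at index 2, swap → [3, 14, -2, 21, 30, 23, 11]
  -2 < parent 3 at index 0, swap → [-2, 14, 3, 21, 30, 23, 11]
extract-min → returns -2:
  remove root -2; move last element 11 to root → [11, 14, 3, 21, 30, 23]
  11 vs smaller child 3 at index 2, swap → [3, 14, 11, 21, 30, 23]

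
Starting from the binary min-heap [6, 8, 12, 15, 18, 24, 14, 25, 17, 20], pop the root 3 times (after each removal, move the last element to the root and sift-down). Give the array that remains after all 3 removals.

extract-min #1 returns 6:
  remove root 6; move last element 20 to root → [20, 8, 12, 15, 18, 24, 14, 25, 17]
  20 vs smaller child 8 at index 1, swap → [8, 20, 12, 15, 18, 24, 14, 25, 17]
  20 vs smaller child 15 at index 3, swap → [8, 15, 12, 20, 18, 24, 14, 25, 17]
  20 vs smaller child 17 at index 8, swap → [8, 15, 12, 17, 18, 24, 14, 25, 20]
extract-min #2 returns 8:
  remove root 8; move last element 20 to root → [20, 15, 12, 17, 18, 24, 14, 25]
  20 vs smaller child 12 at index 2, swap → [12, 15, 20, 17, 18, 24, 14, 25]
  20 vs smaller child 14 at index 6, swap → [12, 15, 14, 17, 18, 24, 20, 25]
extract-min #3 returns 12:
  remove root 12; move last element 25 to root → [25, 15, 14, 17, 18, 24, 20]
  25 vs smaller child 14 at index 2, swap → [14, 15, 25, 17, 18, 24, 20]
  25 vs smaller child 20 at index 6, swap → [14, 15, 20, 17, 18, 24, 25]

[14, 15, 20, 17, 18, 24, 25]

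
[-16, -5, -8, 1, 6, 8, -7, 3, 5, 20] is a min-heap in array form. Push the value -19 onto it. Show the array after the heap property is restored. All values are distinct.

[-19, -16, -8, 1, -5, 8, -7, 3, 5, 20, 6]

append -19 at index 10 → [-16, -5, -8, 1, 6, 8, -7, 3, 5, 20, -19]
-19 < parent 6 at index 4, swap → [-16, -5, -8, 1, -19, 8, -7, 3, 5, 20, 6]
-19 < parent -5 at index 1, swap → [-16, -19, -8, 1, -5, 8, -7, 3, 5, 20, 6]
-19 < parent -16 at index 0, swap → [-19, -16, -8, 1, -5, 8, -7, 3, 5, 20, 6]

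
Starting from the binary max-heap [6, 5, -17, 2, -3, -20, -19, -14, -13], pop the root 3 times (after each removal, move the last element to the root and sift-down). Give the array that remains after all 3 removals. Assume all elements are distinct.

[-3, -13, -17, -19, -14, -20]

extract-max #1 returns 6:
  remove root 6; move last element -13 to root → [-13, 5, -17, 2, -3, -20, -19, -14]
  -13 vs larger child 5 at index 1, swap → [5, -13, -17, 2, -3, -20, -19, -14]
  -13 vs larger child 2 at index 3, swap → [5, 2, -17, -13, -3, -20, -19, -14]
extract-max #2 returns 5:
  remove root 5; move last element -14 to root → [-14, 2, -17, -13, -3, -20, -19]
  -14 vs larger child 2 at index 1, swap → [2, -14, -17, -13, -3, -20, -19]
  -14 vs larger child -3 at index 4, swap → [2, -3, -17, -13, -14, -20, -19]
extract-max #3 returns 2:
  remove root 2; move last element -19 to root → [-19, -3, -17, -13, -14, -20]
  -19 vs larger child -3 at index 1, swap → [-3, -19, -17, -13, -14, -20]
  -19 vs larger child -13 at index 3, swap → [-3, -13, -17, -19, -14, -20]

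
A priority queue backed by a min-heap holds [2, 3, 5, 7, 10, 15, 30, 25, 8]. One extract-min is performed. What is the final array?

remove root 2; move last element 8 to root → [8, 3, 5, 7, 10, 15, 30, 25]
8 vs smaller child 3 at index 1, swap → [3, 8, 5, 7, 10, 15, 30, 25]
8 vs smaller child 7 at index 3, swap → [3, 7, 5, 8, 10, 15, 30, 25]

[3, 7, 5, 8, 10, 15, 30, 25]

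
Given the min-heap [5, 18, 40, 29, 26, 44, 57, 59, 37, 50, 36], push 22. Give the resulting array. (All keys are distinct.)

[5, 18, 22, 29, 26, 40, 57, 59, 37, 50, 36, 44]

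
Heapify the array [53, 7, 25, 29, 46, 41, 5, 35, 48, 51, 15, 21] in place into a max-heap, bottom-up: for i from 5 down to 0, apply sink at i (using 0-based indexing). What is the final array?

[53, 51, 41, 48, 46, 25, 5, 35, 29, 7, 15, 21]

sift down from index 5: already satisfies heap property
sift down from index 4:
  46 vs larger child 51 at index 9, swap → [53, 7, 25, 29, 51, 41, 5, 35, 48, 46, 15, 21]
sift down from index 3:
  29 vs larger child 48 at index 8, swap → [53, 7, 25, 48, 51, 41, 5, 35, 29, 46, 15, 21]
sift down from index 2:
  25 vs larger child 41 at index 5, swap → [53, 7, 41, 48, 51, 25, 5, 35, 29, 46, 15, 21]
sift down from index 1:
  7 vs larger child 51 at index 4, swap → [53, 51, 41, 48, 7, 25, 5, 35, 29, 46, 15, 21]
  7 vs larger child 46 at index 9, swap → [53, 51, 41, 48, 46, 25, 5, 35, 29, 7, 15, 21]
sift down from index 0: already satisfies heap property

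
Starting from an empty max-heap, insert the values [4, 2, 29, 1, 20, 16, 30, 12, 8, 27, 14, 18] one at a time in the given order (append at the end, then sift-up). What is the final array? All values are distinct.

[30, 27, 29, 12, 20, 18, 16, 1, 8, 2, 14, 4]

Insert 4:
  append 4 at index 0 → [4] (no swap needed)
Insert 2:
  append 2 at index 1 → [4, 2] (no swap needed)
Insert 29:
  append 29 at index 2 → [4, 2, 29]
  29 > parent 4 at index 0, swap → [29, 2, 4]
Insert 1:
  append 1 at index 3 → [29, 2, 4, 1] (no swap needed)
Insert 20:
  append 20 at index 4 → [29, 2, 4, 1, 20]
  20 > parent 2 at index 1, swap → [29, 20, 4, 1, 2]
Insert 16:
  append 16 at index 5 → [29, 20, 4, 1, 2, 16]
  16 > parent 4 at index 2, swap → [29, 20, 16, 1, 2, 4]
Insert 30:
  append 30 at index 6 → [29, 20, 16, 1, 2, 4, 30]
  30 > parent 16 at index 2, swap → [29, 20, 30, 1, 2, 4, 16]
  30 > parent 29 at index 0, swap → [30, 20, 29, 1, 2, 4, 16]
Insert 12:
  append 12 at index 7 → [30, 20, 29, 1, 2, 4, 16, 12]
  12 > parent 1 at index 3, swap → [30, 20, 29, 12, 2, 4, 16, 1]
Insert 8:
  append 8 at index 8 → [30, 20, 29, 12, 2, 4, 16, 1, 8] (no swap needed)
Insert 27:
  append 27 at index 9 → [30, 20, 29, 12, 2, 4, 16, 1, 8, 27]
  27 > parent 2 at index 4, swap → [30, 20, 29, 12, 27, 4, 16, 1, 8, 2]
  27 > parent 20 at index 1, swap → [30, 27, 29, 12, 20, 4, 16, 1, 8, 2]
Insert 14:
  append 14 at index 10 → [30, 27, 29, 12, 20, 4, 16, 1, 8, 2, 14] (no swap needed)
Insert 18:
  append 18 at index 11 → [30, 27, 29, 12, 20, 4, 16, 1, 8, 2, 14, 18]
  18 > parent 4 at index 5, swap → [30, 27, 29, 12, 20, 18, 16, 1, 8, 2, 14, 4]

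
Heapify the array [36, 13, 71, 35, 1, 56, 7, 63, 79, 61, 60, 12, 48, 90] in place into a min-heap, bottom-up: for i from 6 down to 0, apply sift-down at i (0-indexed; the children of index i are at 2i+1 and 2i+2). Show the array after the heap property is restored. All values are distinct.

sift down from index 6: already satisfies heap property
sift down from index 5:
  56 vs smaller child 12 at index 11, swap → [36, 13, 71, 35, 1, 12, 7, 63, 79, 61, 60, 56, 48, 90]
sift down from index 4: already satisfies heap property
sift down from index 3: already satisfies heap property
sift down from index 2:
  71 vs smaller child 7 at index 6, swap → [36, 13, 7, 35, 1, 12, 71, 63, 79, 61, 60, 56, 48, 90]
sift down from index 1:
  13 vs smaller child 1 at index 4, swap → [36, 1, 7, 35, 13, 12, 71, 63, 79, 61, 60, 56, 48, 90]
sift down from index 0:
  36 vs smaller child 1 at index 1, swap → [1, 36, 7, 35, 13, 12, 71, 63, 79, 61, 60, 56, 48, 90]
  36 vs smaller child 13 at index 4, swap → [1, 13, 7, 35, 36, 12, 71, 63, 79, 61, 60, 56, 48, 90]

[1, 13, 7, 35, 36, 12, 71, 63, 79, 61, 60, 56, 48, 90]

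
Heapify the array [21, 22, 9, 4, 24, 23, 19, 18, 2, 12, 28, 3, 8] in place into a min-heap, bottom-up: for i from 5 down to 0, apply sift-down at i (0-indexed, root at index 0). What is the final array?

sift down from index 5:
  23 vs smaller child 3 at index 11, swap → [21, 22, 9, 4, 24, 3, 19, 18, 2, 12, 28, 23, 8]
sift down from index 4:
  24 vs smaller child 12 at index 9, swap → [21, 22, 9, 4, 12, 3, 19, 18, 2, 24, 28, 23, 8]
sift down from index 3:
  4 vs smaller child 2 at index 8, swap → [21, 22, 9, 2, 12, 3, 19, 18, 4, 24, 28, 23, 8]
sift down from index 2:
  9 vs smaller child 3 at index 5, swap → [21, 22, 3, 2, 12, 9, 19, 18, 4, 24, 28, 23, 8]
  9 vs smaller child 8 at index 12, swap → [21, 22, 3, 2, 12, 8, 19, 18, 4, 24, 28, 23, 9]
sift down from index 1:
  22 vs smaller child 2 at index 3, swap → [21, 2, 3, 22, 12, 8, 19, 18, 4, 24, 28, 23, 9]
  22 vs smaller child 4 at index 8, swap → [21, 2, 3, 4, 12, 8, 19, 18, 22, 24, 28, 23, 9]
sift down from index 0:
  21 vs smaller child 2 at index 1, swap → [2, 21, 3, 4, 12, 8, 19, 18, 22, 24, 28, 23, 9]
  21 vs smaller child 4 at index 3, swap → [2, 4, 3, 21, 12, 8, 19, 18, 22, 24, 28, 23, 9]
  21 vs smaller child 18 at index 7, swap → [2, 4, 3, 18, 12, 8, 19, 21, 22, 24, 28, 23, 9]

[2, 4, 3, 18, 12, 8, 19, 21, 22, 24, 28, 23, 9]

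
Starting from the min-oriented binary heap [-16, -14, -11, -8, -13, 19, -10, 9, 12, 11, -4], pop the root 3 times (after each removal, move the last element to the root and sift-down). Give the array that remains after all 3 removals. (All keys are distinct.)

[-11, -8, -10, 9, -4, 19, 12, 11]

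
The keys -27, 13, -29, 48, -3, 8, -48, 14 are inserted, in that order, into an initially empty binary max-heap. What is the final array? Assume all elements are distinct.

[48, 14, 8, 13, -3, -29, -48, -27]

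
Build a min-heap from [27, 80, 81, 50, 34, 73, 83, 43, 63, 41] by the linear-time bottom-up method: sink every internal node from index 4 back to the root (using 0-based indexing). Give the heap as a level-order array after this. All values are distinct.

sift down from index 4: already satisfies heap property
sift down from index 3:
  50 vs smaller child 43 at index 7, swap → [27, 80, 81, 43, 34, 73, 83, 50, 63, 41]
sift down from index 2:
  81 vs smaller child 73 at index 5, swap → [27, 80, 73, 43, 34, 81, 83, 50, 63, 41]
sift down from index 1:
  80 vs smaller child 34 at index 4, swap → [27, 34, 73, 43, 80, 81, 83, 50, 63, 41]
  80 vs only child 41 at index 9, swap → [27, 34, 73, 43, 41, 81, 83, 50, 63, 80]
sift down from index 0: already satisfies heap property

[27, 34, 73, 43, 41, 81, 83, 50, 63, 80]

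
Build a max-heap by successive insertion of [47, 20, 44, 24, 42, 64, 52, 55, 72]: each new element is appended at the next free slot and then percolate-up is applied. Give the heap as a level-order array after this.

Insert 47:
  append 47 at index 0 → [47] (no swap needed)
Insert 20:
  append 20 at index 1 → [47, 20] (no swap needed)
Insert 44:
  append 44 at index 2 → [47, 20, 44] (no swap needed)
Insert 24:
  append 24 at index 3 → [47, 20, 44, 24]
  24 > parent 20 at index 1, swap → [47, 24, 44, 20]
Insert 42:
  append 42 at index 4 → [47, 24, 44, 20, 42]
  42 > parent 24 at index 1, swap → [47, 42, 44, 20, 24]
Insert 64:
  append 64 at index 5 → [47, 42, 44, 20, 24, 64]
  64 > parent 44 at index 2, swap → [47, 42, 64, 20, 24, 44]
  64 > parent 47 at index 0, swap → [64, 42, 47, 20, 24, 44]
Insert 52:
  append 52 at index 6 → [64, 42, 47, 20, 24, 44, 52]
  52 > parent 47 at index 2, swap → [64, 42, 52, 20, 24, 44, 47]
Insert 55:
  append 55 at index 7 → [64, 42, 52, 20, 24, 44, 47, 55]
  55 > parent 20 at index 3, swap → [64, 42, 52, 55, 24, 44, 47, 20]
  55 > parent 42 at index 1, swap → [64, 55, 52, 42, 24, 44, 47, 20]
Insert 72:
  append 72 at index 8 → [64, 55, 52, 42, 24, 44, 47, 20, 72]
  72 > parent 42 at index 3, swap → [64, 55, 52, 72, 24, 44, 47, 20, 42]
  72 > parent 55 at index 1, swap → [64, 72, 52, 55, 24, 44, 47, 20, 42]
  72 > parent 64 at index 0, swap → [72, 64, 52, 55, 24, 44, 47, 20, 42]

[72, 64, 52, 55, 24, 44, 47, 20, 42]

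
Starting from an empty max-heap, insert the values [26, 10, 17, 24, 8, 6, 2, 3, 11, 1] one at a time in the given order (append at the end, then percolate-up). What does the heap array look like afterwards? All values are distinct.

[26, 24, 17, 11, 8, 6, 2, 3, 10, 1]

Insert 26:
  append 26 at index 0 → [26] (no swap needed)
Insert 10:
  append 10 at index 1 → [26, 10] (no swap needed)
Insert 17:
  append 17 at index 2 → [26, 10, 17] (no swap needed)
Insert 24:
  append 24 at index 3 → [26, 10, 17, 24]
  24 > parent 10 at index 1, swap → [26, 24, 17, 10]
Insert 8:
  append 8 at index 4 → [26, 24, 17, 10, 8] (no swap needed)
Insert 6:
  append 6 at index 5 → [26, 24, 17, 10, 8, 6] (no swap needed)
Insert 2:
  append 2 at index 6 → [26, 24, 17, 10, 8, 6, 2] (no swap needed)
Insert 3:
  append 3 at index 7 → [26, 24, 17, 10, 8, 6, 2, 3] (no swap needed)
Insert 11:
  append 11 at index 8 → [26, 24, 17, 10, 8, 6, 2, 3, 11]
  11 > parent 10 at index 3, swap → [26, 24, 17, 11, 8, 6, 2, 3, 10]
Insert 1:
  append 1 at index 9 → [26, 24, 17, 11, 8, 6, 2, 3, 10, 1] (no swap needed)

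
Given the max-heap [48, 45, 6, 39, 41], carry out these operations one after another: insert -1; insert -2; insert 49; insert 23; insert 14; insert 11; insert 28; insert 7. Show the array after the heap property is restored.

insert -1:
  append -1 at index 5 → [48, 45, 6, 39, 41, -1] (no swap needed)
insert -2:
  append -2 at index 6 → [48, 45, 6, 39, 41, -1, -2] (no swap needed)
insert 49:
  append 49 at index 7 → [48, 45, 6, 39, 41, -1, -2, 49]
  49 > parent 39 at index 3, swap → [48, 45, 6, 49, 41, -1, -2, 39]
  49 > parent 45 at index 1, swap → [48, 49, 6, 45, 41, -1, -2, 39]
  49 > parent 48 at index 0, swap → [49, 48, 6, 45, 41, -1, -2, 39]
insert 23:
  append 23 at index 8 → [49, 48, 6, 45, 41, -1, -2, 39, 23] (no swap needed)
insert 14:
  append 14 at index 9 → [49, 48, 6, 45, 41, -1, -2, 39, 23, 14] (no swap needed)
insert 11:
  append 11 at index 10 → [49, 48, 6, 45, 41, -1, -2, 39, 23, 14, 11] (no swap needed)
insert 28:
  append 28 at index 11 → [49, 48, 6, 45, 41, -1, -2, 39, 23, 14, 11, 28]
  28 > parent -1 at index 5, swap → [49, 48, 6, 45, 41, 28, -2, 39, 23, 14, 11, -1]
  28 > parent 6 at index 2, swap → [49, 48, 28, 45, 41, 6, -2, 39, 23, 14, 11, -1]
insert 7:
  append 7 at index 12 → [49, 48, 28, 45, 41, 6, -2, 39, 23, 14, 11, -1, 7]
  7 > parent 6 at index 5, swap → [49, 48, 28, 45, 41, 7, -2, 39, 23, 14, 11, -1, 6]

[49, 48, 28, 45, 41, 7, -2, 39, 23, 14, 11, -1, 6]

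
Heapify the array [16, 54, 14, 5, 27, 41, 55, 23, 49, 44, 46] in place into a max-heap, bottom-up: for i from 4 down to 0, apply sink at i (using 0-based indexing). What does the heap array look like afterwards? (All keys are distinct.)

sift down from index 4:
  27 vs larger child 46 at index 10, swap → [16, 54, 14, 5, 46, 41, 55, 23, 49, 44, 27]
sift down from index 3:
  5 vs larger child 49 at index 8, swap → [16, 54, 14, 49, 46, 41, 55, 23, 5, 44, 27]
sift down from index 2:
  14 vs larger child 55 at index 6, swap → [16, 54, 55, 49, 46, 41, 14, 23, 5, 44, 27]
sift down from index 1: already satisfies heap property
sift down from index 0:
  16 vs larger child 55 at index 2, swap → [55, 54, 16, 49, 46, 41, 14, 23, 5, 44, 27]
  16 vs larger child 41 at index 5, swap → [55, 54, 41, 49, 46, 16, 14, 23, 5, 44, 27]

[55, 54, 41, 49, 46, 16, 14, 23, 5, 44, 27]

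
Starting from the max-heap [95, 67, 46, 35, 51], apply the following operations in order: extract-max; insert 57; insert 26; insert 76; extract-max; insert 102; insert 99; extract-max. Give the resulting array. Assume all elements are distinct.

extract-max → returns 95:
  remove root 95; move last element 51 to root → [51, 67, 46, 35]
  51 vs larger child 67 at index 1, swap → [67, 51, 46, 35]
insert 57:
  append 57 at index 4 → [67, 51, 46, 35, 57]
  57 > parent 51 at index 1, swap → [67, 57, 46, 35, 51]
insert 26:
  append 26 at index 5 → [67, 57, 46, 35, 51, 26] (no swap needed)
insert 76:
  append 76 at index 6 → [67, 57, 46, 35, 51, 26, 76]
  76 > parent 46 at index 2, swap → [67, 57, 76, 35, 51, 26, 46]
  76 > parent 67 at index 0, swap → [76, 57, 67, 35, 51, 26, 46]
extract-max → returns 76:
  remove root 76; move last element 46 to root → [46, 57, 67, 35, 51, 26]
  46 vs larger child 67 at index 2, swap → [67, 57, 46, 35, 51, 26]
insert 102:
  append 102 at index 6 → [67, 57, 46, 35, 51, 26, 102]
  102 > parent 46 at index 2, swap → [67, 57, 102, 35, 51, 26, 46]
  102 > parent 67 at index 0, swap → [102, 57, 67, 35, 51, 26, 46]
insert 99:
  append 99 at index 7 → [102, 57, 67, 35, 51, 26, 46, 99]
  99 > parent 35 at index 3, swap → [102, 57, 67, 99, 51, 26, 46, 35]
  99 > parent 57 at index 1, swap → [102, 99, 67, 57, 51, 26, 46, 35]
extract-max → returns 102:
  remove root 102; move last element 35 to root → [35, 99, 67, 57, 51, 26, 46]
  35 vs larger child 99 at index 1, swap → [99, 35, 67, 57, 51, 26, 46]
  35 vs larger child 57 at index 3, swap → [99, 57, 67, 35, 51, 26, 46]

[99, 57, 67, 35, 51, 26, 46]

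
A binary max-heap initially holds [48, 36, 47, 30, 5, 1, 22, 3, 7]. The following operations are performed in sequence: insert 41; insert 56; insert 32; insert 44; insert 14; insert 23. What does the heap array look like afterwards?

insert 41:
  append 41 at index 9 → [48, 36, 47, 30, 5, 1, 22, 3, 7, 41]
  41 > parent 5 at index 4, swap → [48, 36, 47, 30, 41, 1, 22, 3, 7, 5]
  41 > parent 36 at index 1, swap → [48, 41, 47, 30, 36, 1, 22, 3, 7, 5]
insert 56:
  append 56 at index 10 → [48, 41, 47, 30, 36, 1, 22, 3, 7, 5, 56]
  56 > parent 36 at index 4, swap → [48, 41, 47, 30, 56, 1, 22, 3, 7, 5, 36]
  56 > parent 41 at index 1, swap → [48, 56, 47, 30, 41, 1, 22, 3, 7, 5, 36]
  56 > parent 48 at index 0, swap → [56, 48, 47, 30, 41, 1, 22, 3, 7, 5, 36]
insert 32:
  append 32 at index 11 → [56, 48, 47, 30, 41, 1, 22, 3, 7, 5, 36, 32]
  32 > parent 1 at index 5, swap → [56, 48, 47, 30, 41, 32, 22, 3, 7, 5, 36, 1]
insert 44:
  append 44 at index 12 → [56, 48, 47, 30, 41, 32, 22, 3, 7, 5, 36, 1, 44]
  44 > parent 32 at index 5, swap → [56, 48, 47, 30, 41, 44, 22, 3, 7, 5, 36, 1, 32]
insert 14:
  append 14 at index 13 → [56, 48, 47, 30, 41, 44, 22, 3, 7, 5, 36, 1, 32, 14] (no swap needed)
insert 23:
  append 23 at index 14 → [56, 48, 47, 30, 41, 44, 22, 3, 7, 5, 36, 1, 32, 14, 23]
  23 > parent 22 at index 6, swap → [56, 48, 47, 30, 41, 44, 23, 3, 7, 5, 36, 1, 32, 14, 22]

[56, 48, 47, 30, 41, 44, 23, 3, 7, 5, 36, 1, 32, 14, 22]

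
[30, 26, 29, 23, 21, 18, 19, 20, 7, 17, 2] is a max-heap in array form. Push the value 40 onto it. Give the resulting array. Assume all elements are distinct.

[40, 26, 30, 23, 21, 29, 19, 20, 7, 17, 2, 18]

append 40 at index 11 → [30, 26, 29, 23, 21, 18, 19, 20, 7, 17, 2, 40]
40 > parent 18 at index 5, swap → [30, 26, 29, 23, 21, 40, 19, 20, 7, 17, 2, 18]
40 > parent 29 at index 2, swap → [30, 26, 40, 23, 21, 29, 19, 20, 7, 17, 2, 18]
40 > parent 30 at index 0, swap → [40, 26, 30, 23, 21, 29, 19, 20, 7, 17, 2, 18]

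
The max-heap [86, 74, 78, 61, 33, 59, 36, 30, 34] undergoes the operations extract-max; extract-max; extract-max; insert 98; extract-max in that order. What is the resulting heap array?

[61, 36, 59, 30, 33, 34]

extract-max → returns 86:
  remove root 86; move last element 34 to root → [34, 74, 78, 61, 33, 59, 36, 30]
  34 vs larger child 78 at index 2, swap → [78, 74, 34, 61, 33, 59, 36, 30]
  34 vs larger child 59 at index 5, swap → [78, 74, 59, 61, 33, 34, 36, 30]
extract-max → returns 78:
  remove root 78; move last element 30 to root → [30, 74, 59, 61, 33, 34, 36]
  30 vs larger child 74 at index 1, swap → [74, 30, 59, 61, 33, 34, 36]
  30 vs larger child 61 at index 3, swap → [74, 61, 59, 30, 33, 34, 36]
extract-max → returns 74:
  remove root 74; move last element 36 to root → [36, 61, 59, 30, 33, 34]
  36 vs larger child 61 at index 1, swap → [61, 36, 59, 30, 33, 34]
insert 98:
  append 98 at index 6 → [61, 36, 59, 30, 33, 34, 98]
  98 > parent 59 at index 2, swap → [61, 36, 98, 30, 33, 34, 59]
  98 > parent 61 at index 0, swap → [98, 36, 61, 30, 33, 34, 59]
extract-max → returns 98:
  remove root 98; move last element 59 to root → [59, 36, 61, 30, 33, 34]
  59 vs larger child 61 at index 2, swap → [61, 36, 59, 30, 33, 34]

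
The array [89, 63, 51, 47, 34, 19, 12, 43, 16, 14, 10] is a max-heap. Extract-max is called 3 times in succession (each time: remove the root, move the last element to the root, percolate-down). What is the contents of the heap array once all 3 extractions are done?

[47, 43, 19, 16, 34, 14, 12, 10]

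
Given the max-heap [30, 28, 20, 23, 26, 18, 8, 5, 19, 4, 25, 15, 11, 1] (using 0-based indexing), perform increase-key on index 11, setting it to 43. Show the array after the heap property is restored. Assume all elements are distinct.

[43, 28, 30, 23, 26, 20, 8, 5, 19, 4, 25, 18, 11, 1]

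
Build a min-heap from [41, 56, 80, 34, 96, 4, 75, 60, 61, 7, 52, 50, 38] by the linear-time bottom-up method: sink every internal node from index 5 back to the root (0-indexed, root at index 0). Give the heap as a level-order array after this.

[4, 7, 38, 34, 52, 41, 75, 60, 61, 96, 56, 50, 80]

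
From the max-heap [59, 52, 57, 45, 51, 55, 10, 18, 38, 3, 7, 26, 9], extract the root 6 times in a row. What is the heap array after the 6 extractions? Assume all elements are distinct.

extract-max #1 returns 59:
  remove root 59; move last element 9 to root → [9, 52, 57, 45, 51, 55, 10, 18, 38, 3, 7, 26]
  9 vs larger child 57 at index 2, swap → [57, 52, 9, 45, 51, 55, 10, 18, 38, 3, 7, 26]
  9 vs larger child 55 at index 5, swap → [57, 52, 55, 45, 51, 9, 10, 18, 38, 3, 7, 26]
  9 vs only child 26 at index 11, swap → [57, 52, 55, 45, 51, 26, 10, 18, 38, 3, 7, 9]
extract-max #2 returns 57:
  remove root 57; move last element 9 to root → [9, 52, 55, 45, 51, 26, 10, 18, 38, 3, 7]
  9 vs larger child 55 at index 2, swap → [55, 52, 9, 45, 51, 26, 10, 18, 38, 3, 7]
  9 vs larger child 26 at index 5, swap → [55, 52, 26, 45, 51, 9, 10, 18, 38, 3, 7]
extract-max #3 returns 55:
  remove root 55; move last element 7 to root → [7, 52, 26, 45, 51, 9, 10, 18, 38, 3]
  7 vs larger child 52 at index 1, swap → [52, 7, 26, 45, 51, 9, 10, 18, 38, 3]
  7 vs larger child 51 at index 4, swap → [52, 51, 26, 45, 7, 9, 10, 18, 38, 3]
extract-max #4 returns 52:
  remove root 52; move last element 3 to root → [3, 51, 26, 45, 7, 9, 10, 18, 38]
  3 vs larger child 51 at index 1, swap → [51, 3, 26, 45, 7, 9, 10, 18, 38]
  3 vs larger child 45 at index 3, swap → [51, 45, 26, 3, 7, 9, 10, 18, 38]
  3 vs larger child 38 at index 8, swap → [51, 45, 26, 38, 7, 9, 10, 18, 3]
extract-max #5 returns 51:
  remove root 51; move last element 3 to root → [3, 45, 26, 38, 7, 9, 10, 18]
  3 vs larger child 45 at index 1, swap → [45, 3, 26, 38, 7, 9, 10, 18]
  3 vs larger child 38 at index 3, swap → [45, 38, 26, 3, 7, 9, 10, 18]
  3 vs only child 18 at index 7, swap → [45, 38, 26, 18, 7, 9, 10, 3]
extract-max #6 returns 45:
  remove root 45; move last element 3 to root → [3, 38, 26, 18, 7, 9, 10]
  3 vs larger child 38 at index 1, swap → [38, 3, 26, 18, 7, 9, 10]
  3 vs larger child 18 at index 3, swap → [38, 18, 26, 3, 7, 9, 10]

[38, 18, 26, 3, 7, 9, 10]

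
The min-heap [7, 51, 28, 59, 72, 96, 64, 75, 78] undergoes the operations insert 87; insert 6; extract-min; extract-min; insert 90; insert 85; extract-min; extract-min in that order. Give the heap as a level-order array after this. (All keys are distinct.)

insert 87:
  append 87 at index 9 → [7, 51, 28, 59, 72, 96, 64, 75, 78, 87] (no swap needed)
insert 6:
  append 6 at index 10 → [7, 51, 28, 59, 72, 96, 64, 75, 78, 87, 6]
  6 < parent 72 at index 4, swap → [7, 51, 28, 59, 6, 96, 64, 75, 78, 87, 72]
  6 < parent 51 at index 1, swap → [7, 6, 28, 59, 51, 96, 64, 75, 78, 87, 72]
  6 < parent 7 at index 0, swap → [6, 7, 28, 59, 51, 96, 64, 75, 78, 87, 72]
extract-min → returns 6:
  remove root 6; move last element 72 to root → [72, 7, 28, 59, 51, 96, 64, 75, 78, 87]
  72 vs smaller child 7 at index 1, swap → [7, 72, 28, 59, 51, 96, 64, 75, 78, 87]
  72 vs smaller child 51 at index 4, swap → [7, 51, 28, 59, 72, 96, 64, 75, 78, 87]
extract-min → returns 7:
  remove root 7; move last element 87 to root → [87, 51, 28, 59, 72, 96, 64, 75, 78]
  87 vs smaller child 28 at index 2, swap → [28, 51, 87, 59, 72, 96, 64, 75, 78]
  87 vs smaller child 64 at index 6, swap → [28, 51, 64, 59, 72, 96, 87, 75, 78]
insert 90:
  append 90 at index 9 → [28, 51, 64, 59, 72, 96, 87, 75, 78, 90] (no swap needed)
insert 85:
  append 85 at index 10 → [28, 51, 64, 59, 72, 96, 87, 75, 78, 90, 85] (no swap needed)
extract-min → returns 28:
  remove root 28; move last element 85 to root → [85, 51, 64, 59, 72, 96, 87, 75, 78, 90]
  85 vs smaller child 51 at index 1, swap → [51, 85, 64, 59, 72, 96, 87, 75, 78, 90]
  85 vs smaller child 59 at index 3, swap → [51, 59, 64, 85, 72, 96, 87, 75, 78, 90]
  85 vs smaller child 75 at index 7, swap → [51, 59, 64, 75, 72, 96, 87, 85, 78, 90]
extract-min → returns 51:
  remove root 51; move last element 90 to root → [90, 59, 64, 75, 72, 96, 87, 85, 78]
  90 vs smaller child 59 at index 1, swap → [59, 90, 64, 75, 72, 96, 87, 85, 78]
  90 vs smaller child 72 at index 4, swap → [59, 72, 64, 75, 90, 96, 87, 85, 78]

[59, 72, 64, 75, 90, 96, 87, 85, 78]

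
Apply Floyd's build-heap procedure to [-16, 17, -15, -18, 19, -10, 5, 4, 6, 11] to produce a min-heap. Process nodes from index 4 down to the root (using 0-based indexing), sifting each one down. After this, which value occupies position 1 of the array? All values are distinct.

sift down from index 4:
  19 vs only child 11 at index 9, swap → [-16, 17, -15, -18, 11, -10, 5, 4, 6, 19]
sift down from index 3: already satisfies heap property
sift down from index 2: already satisfies heap property
sift down from index 1:
  17 vs smaller child -18 at index 3, swap → [-16, -18, -15, 17, 11, -10, 5, 4, 6, 19]
  17 vs smaller child 4 at index 7, swap → [-16, -18, -15, 4, 11, -10, 5, 17, 6, 19]
sift down from index 0:
  -16 vs smaller child -18 at index 1, swap → [-18, -16, -15, 4, 11, -10, 5, 17, 6, 19]
resulting array: [-18, -16, -15, 4, 11, -10, 5, 17, 6, 19]

-16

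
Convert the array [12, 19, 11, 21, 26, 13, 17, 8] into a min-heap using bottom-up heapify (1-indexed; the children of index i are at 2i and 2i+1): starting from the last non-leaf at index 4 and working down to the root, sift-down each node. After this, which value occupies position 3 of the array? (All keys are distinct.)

11

sift down from index 4:
  21 vs only child 8 at index 8, swap → [12, 19, 11, 8, 26, 13, 17, 21]
sift down from index 3: already satisfies heap property
sift down from index 2:
  19 vs smaller child 8 at index 4, swap → [12, 8, 11, 19, 26, 13, 17, 21]
sift down from index 1:
  12 vs smaller child 8 at index 2, swap → [8, 12, 11, 19, 26, 13, 17, 21]
resulting array: [8, 12, 11, 19, 26, 13, 17, 21]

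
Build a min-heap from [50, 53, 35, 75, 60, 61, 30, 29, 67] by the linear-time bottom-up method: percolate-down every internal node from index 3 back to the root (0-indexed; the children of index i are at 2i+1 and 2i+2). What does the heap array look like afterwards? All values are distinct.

sift down from index 3:
  75 vs smaller child 29 at index 7, swap → [50, 53, 35, 29, 60, 61, 30, 75, 67]
sift down from index 2:
  35 vs smaller child 30 at index 6, swap → [50, 53, 30, 29, 60, 61, 35, 75, 67]
sift down from index 1:
  53 vs smaller child 29 at index 3, swap → [50, 29, 30, 53, 60, 61, 35, 75, 67]
sift down from index 0:
  50 vs smaller child 29 at index 1, swap → [29, 50, 30, 53, 60, 61, 35, 75, 67]

[29, 50, 30, 53, 60, 61, 35, 75, 67]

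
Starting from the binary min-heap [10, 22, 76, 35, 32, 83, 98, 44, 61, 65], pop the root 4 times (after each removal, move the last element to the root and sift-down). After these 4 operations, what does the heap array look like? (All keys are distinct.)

extract-min #1 returns 10:
  remove root 10; move last element 65 to root → [65, 22, 76, 35, 32, 83, 98, 44, 61]
  65 vs smaller child 22 at index 1, swap → [22, 65, 76, 35, 32, 83, 98, 44, 61]
  65 vs smaller child 32 at index 4, swap → [22, 32, 76, 35, 65, 83, 98, 44, 61]
extract-min #2 returns 22:
  remove root 22; move last element 61 to root → [61, 32, 76, 35, 65, 83, 98, 44]
  61 vs smaller child 32 at index 1, swap → [32, 61, 76, 35, 65, 83, 98, 44]
  61 vs smaller child 35 at index 3, swap → [32, 35, 76, 61, 65, 83, 98, 44]
  61 vs only child 44 at index 7, swap → [32, 35, 76, 44, 65, 83, 98, 61]
extract-min #3 returns 32:
  remove root 32; move last element 61 to root → [61, 35, 76, 44, 65, 83, 98]
  61 vs smaller child 35 at index 1, swap → [35, 61, 76, 44, 65, 83, 98]
  61 vs smaller child 44 at index 3, swap → [35, 44, 76, 61, 65, 83, 98]
extract-min #4 returns 35:
  remove root 35; move last element 98 to root → [98, 44, 76, 61, 65, 83]
  98 vs smaller child 44 at index 1, swap → [44, 98, 76, 61, 65, 83]
  98 vs smaller child 61 at index 3, swap → [44, 61, 76, 98, 65, 83]

[44, 61, 76, 98, 65, 83]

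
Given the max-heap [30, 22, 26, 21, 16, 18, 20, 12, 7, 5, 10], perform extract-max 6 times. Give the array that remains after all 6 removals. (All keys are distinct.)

[16, 12, 10, 5, 7]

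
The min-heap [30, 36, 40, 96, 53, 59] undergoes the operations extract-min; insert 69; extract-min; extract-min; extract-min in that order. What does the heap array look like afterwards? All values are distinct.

extract-min → returns 30:
  remove root 30; move last element 59 to root → [59, 36, 40, 96, 53]
  59 vs smaller child 36 at index 1, swap → [36, 59, 40, 96, 53]
  59 vs smaller child 53 at index 4, swap → [36, 53, 40, 96, 59]
insert 69:
  append 69 at index 5 → [36, 53, 40, 96, 59, 69] (no swap needed)
extract-min → returns 36:
  remove root 36; move last element 69 to root → [69, 53, 40, 96, 59]
  69 vs smaller child 40 at index 2, swap → [40, 53, 69, 96, 59]
extract-min → returns 40:
  remove root 40; move last element 59 to root → [59, 53, 69, 96]
  59 vs smaller child 53 at index 1, swap → [53, 59, 69, 96]
extract-min → returns 53:
  remove root 53; move last element 96 to root → [96, 59, 69]
  96 vs smaller child 59 at index 1, swap → [59, 96, 69]

[59, 96, 69]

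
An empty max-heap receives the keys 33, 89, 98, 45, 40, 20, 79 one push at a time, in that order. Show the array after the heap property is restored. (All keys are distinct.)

[98, 45, 89, 33, 40, 20, 79]

Insert 33:
  append 33 at index 0 → [33] (no swap needed)
Insert 89:
  append 89 at index 1 → [33, 89]
  89 > parent 33 at index 0, swap → [89, 33]
Insert 98:
  append 98 at index 2 → [89, 33, 98]
  98 > parent 89 at index 0, swap → [98, 33, 89]
Insert 45:
  append 45 at index 3 → [98, 33, 89, 45]
  45 > parent 33 at index 1, swap → [98, 45, 89, 33]
Insert 40:
  append 40 at index 4 → [98, 45, 89, 33, 40] (no swap needed)
Insert 20:
  append 20 at index 5 → [98, 45, 89, 33, 40, 20] (no swap needed)
Insert 79:
  append 79 at index 6 → [98, 45, 89, 33, 40, 20, 79] (no swap needed)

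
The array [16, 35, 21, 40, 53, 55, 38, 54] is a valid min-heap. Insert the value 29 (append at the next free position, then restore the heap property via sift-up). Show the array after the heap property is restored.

[16, 29, 21, 35, 53, 55, 38, 54, 40]

append 29 at index 8 → [16, 35, 21, 40, 53, 55, 38, 54, 29]
29 < parent 40 at index 3, swap → [16, 35, 21, 29, 53, 55, 38, 54, 40]
29 < parent 35 at index 1, swap → [16, 29, 21, 35, 53, 55, 38, 54, 40]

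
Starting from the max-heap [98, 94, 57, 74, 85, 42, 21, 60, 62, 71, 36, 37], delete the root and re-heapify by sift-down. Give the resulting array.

[94, 85, 57, 74, 71, 42, 21, 60, 62, 37, 36]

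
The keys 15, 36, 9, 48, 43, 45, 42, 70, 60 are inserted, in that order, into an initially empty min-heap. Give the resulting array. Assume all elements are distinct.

[9, 36, 15, 48, 43, 45, 42, 70, 60]

Insert 15:
  append 15 at index 0 → [15] (no swap needed)
Insert 36:
  append 36 at index 1 → [15, 36] (no swap needed)
Insert 9:
  append 9 at index 2 → [15, 36, 9]
  9 < parent 15 at index 0, swap → [9, 36, 15]
Insert 48:
  append 48 at index 3 → [9, 36, 15, 48] (no swap needed)
Insert 43:
  append 43 at index 4 → [9, 36, 15, 48, 43] (no swap needed)
Insert 45:
  append 45 at index 5 → [9, 36, 15, 48, 43, 45] (no swap needed)
Insert 42:
  append 42 at index 6 → [9, 36, 15, 48, 43, 45, 42] (no swap needed)
Insert 70:
  append 70 at index 7 → [9, 36, 15, 48, 43, 45, 42, 70] (no swap needed)
Insert 60:
  append 60 at index 8 → [9, 36, 15, 48, 43, 45, 42, 70, 60] (no swap needed)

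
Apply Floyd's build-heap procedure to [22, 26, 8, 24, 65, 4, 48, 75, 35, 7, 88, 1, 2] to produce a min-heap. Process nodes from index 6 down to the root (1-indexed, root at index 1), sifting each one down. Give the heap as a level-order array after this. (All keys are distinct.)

[1, 7, 2, 24, 26, 4, 48, 75, 35, 65, 88, 22, 8]

sift down from index 6:
  4 vs smaller child 1 at index 12, swap → [22, 26, 8, 24, 65, 1, 48, 75, 35, 7, 88, 4, 2]
sift down from index 5:
  65 vs smaller child 7 at index 10, swap → [22, 26, 8, 24, 7, 1, 48, 75, 35, 65, 88, 4, 2]
sift down from index 4: already satisfies heap property
sift down from index 3:
  8 vs smaller child 1 at index 6, swap → [22, 26, 1, 24, 7, 8, 48, 75, 35, 65, 88, 4, 2]
  8 vs smaller child 2 at index 13, swap → [22, 26, 1, 24, 7, 2, 48, 75, 35, 65, 88, 4, 8]
sift down from index 2:
  26 vs smaller child 7 at index 5, swap → [22, 7, 1, 24, 26, 2, 48, 75, 35, 65, 88, 4, 8]
sift down from index 1:
  22 vs smaller child 1 at index 3, swap → [1, 7, 22, 24, 26, 2, 48, 75, 35, 65, 88, 4, 8]
  22 vs smaller child 2 at index 6, swap → [1, 7, 2, 24, 26, 22, 48, 75, 35, 65, 88, 4, 8]
  22 vs smaller child 4 at index 12, swap → [1, 7, 2, 24, 26, 4, 48, 75, 35, 65, 88, 22, 8]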